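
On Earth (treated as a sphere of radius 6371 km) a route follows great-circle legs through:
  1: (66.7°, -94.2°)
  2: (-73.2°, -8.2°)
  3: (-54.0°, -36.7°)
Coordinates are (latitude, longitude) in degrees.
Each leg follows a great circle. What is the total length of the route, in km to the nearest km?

19250 km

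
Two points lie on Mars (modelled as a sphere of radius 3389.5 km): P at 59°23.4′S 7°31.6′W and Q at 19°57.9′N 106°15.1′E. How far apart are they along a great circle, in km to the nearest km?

7048 km

In radians: φ₁ = -1.0366, φ₂ = 0.3485, Δλ = 113.778° = 1.9858 rad.
Haversine: a = sin²(Δφ/2) + cos φ₁ cos φ₂ sin²(Δλ/2) = 0.4076 + (0.5092)(0.9399)(0.7016) = 0.74342.
Central angle c = 2·arcsin(√a) = 2.07926 rad.
Distance = R·c = 3389.5 × 2.0793 ≈ 7048 km.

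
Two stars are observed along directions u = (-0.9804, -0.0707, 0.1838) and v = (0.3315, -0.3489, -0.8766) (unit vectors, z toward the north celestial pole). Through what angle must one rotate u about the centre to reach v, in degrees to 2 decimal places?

u·v = -0.4615; |u| = 1.0000, |v| = 1.0000.
cos θ = (u·v)/(|u||v|) = -0.4615, so θ = 117.48°.

117.48°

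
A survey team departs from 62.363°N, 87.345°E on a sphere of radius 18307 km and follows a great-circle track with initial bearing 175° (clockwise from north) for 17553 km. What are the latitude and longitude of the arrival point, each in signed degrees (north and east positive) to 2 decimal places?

Angular distance δ = d/R = 17553/18307 = 0.95881 rad; initial bearing θ = 3.0543 rad.
sin φ₂ = sin φ₁ cos δ + cos φ₁ sin δ cos θ = (0.8859)(0.5745) + (0.4639)(0.8185)(-0.9962) = 0.1307, so φ₂ = 7.51°.
Δλ = atan2(sin θ sin δ cos φ₁, cos δ − sin φ₁ sin φ₂) = atan2(0.0331, 0.4587) = 4.126°.
λ₂ = 87.345° + 4.126° = 91.47°.

7.51°, 91.47°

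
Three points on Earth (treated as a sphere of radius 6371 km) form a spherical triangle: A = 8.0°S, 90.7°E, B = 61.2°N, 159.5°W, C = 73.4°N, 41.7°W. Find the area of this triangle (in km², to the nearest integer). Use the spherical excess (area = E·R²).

38321581 km²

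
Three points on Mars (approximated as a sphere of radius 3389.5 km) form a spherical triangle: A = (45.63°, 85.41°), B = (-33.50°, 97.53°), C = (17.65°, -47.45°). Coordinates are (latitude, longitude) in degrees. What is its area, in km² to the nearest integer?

Side lengths (central angles): a = 2.5289, b = 1.8096, c = 1.3943 rad; semiperimeter s = 2.8664.
By l'Huilier's theorem, tan(E/4) = √[tan(s/2) tan((s−a)/2) tan((s−b)/2) tan((s−c)/2)], giving spherical excess E = 2.7151 rad.
Area = E·R² = 2.7151 × (3389.5)² ≈ 31192518 km².

31192518 km²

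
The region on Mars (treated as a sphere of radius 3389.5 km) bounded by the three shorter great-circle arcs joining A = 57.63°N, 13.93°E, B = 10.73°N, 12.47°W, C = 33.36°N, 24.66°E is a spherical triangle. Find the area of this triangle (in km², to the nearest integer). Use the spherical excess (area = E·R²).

1911703 km²

Side lengths (central angles): a = 0.7126, b = 0.4422, c = 0.8913 rad; semiperimeter s = 1.0231.
By l'Huilier's theorem, tan(E/4) = √[tan(s/2) tan((s−a)/2) tan((s−b)/2) tan((s−c)/2)], giving spherical excess E = 0.1664 rad.
Area = E·R² = 0.1664 × (3389.5)² ≈ 1911703 km².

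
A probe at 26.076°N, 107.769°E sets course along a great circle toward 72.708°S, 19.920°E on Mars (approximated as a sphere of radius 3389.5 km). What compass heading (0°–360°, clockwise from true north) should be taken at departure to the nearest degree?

With φ₁ = 0.4551, φ₂ = -1.2690, Δλ = -1.5333 rad, the forward-azimuth formula gives
θ = atan2( sin Δλ cos φ₂ , cos φ₁ sin φ₂ − sin φ₁ cos φ₂ cos Δλ ) = atan2(-0.2970, -0.8625) = -161.00°.
Adding 360° brings this into [0°, 360°): 199°.

199°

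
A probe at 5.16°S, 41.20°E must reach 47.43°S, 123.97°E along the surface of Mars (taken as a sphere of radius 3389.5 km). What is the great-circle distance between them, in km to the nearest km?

Let φ₁ = -0.0901 rad, φ₂ = -0.8278 rad, and Δλ = 1.4446 rad.
cos c = sin φ₁ sin φ₂ + cos φ₁ cos φ₂ cos Δλ = (-0.0899)(-0.7365) + (0.9959)(0.6765)(0.1259) = 0.15103,
so c = arccos(0.15103) = 1.41919 rad.
Distance = R·c = 3389.5 × 1.4192 ≈ 4810 km.

4810 km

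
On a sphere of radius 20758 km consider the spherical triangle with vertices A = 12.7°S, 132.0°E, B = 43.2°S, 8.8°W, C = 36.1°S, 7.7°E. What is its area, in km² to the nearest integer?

148269675 km²

Side lengths (central angles): a = 0.2534, b = 1.8909, c = 1.9830 rad; semiperimeter s = 2.0636.
By l'Huilier's theorem, tan(E/4) = √[tan(s/2) tan((s−a)/2) tan((s−b)/2) tan((s−c)/2)], giving spherical excess E = 0.3441 rad.
Area = E·R² = 0.3441 × (20758)² ≈ 148269675 km².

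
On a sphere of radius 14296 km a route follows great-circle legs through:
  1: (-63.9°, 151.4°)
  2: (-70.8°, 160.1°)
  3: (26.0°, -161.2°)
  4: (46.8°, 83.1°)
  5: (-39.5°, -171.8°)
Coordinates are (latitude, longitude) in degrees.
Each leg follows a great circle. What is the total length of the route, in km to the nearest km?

Leg 1→2: central angle 0.1336 rad, distance 1909.5 km.
Leg 2→3: central angle 1.7551 rad, distance 25091.5 km.
Leg 3→4: central angle 1.5180 rad, distance 21701.7 km.
Leg 4→5: central angle 2.2159 rad, distance 31678.5 km.
Total: 1909.5 + 25091.5 + 21701.7 + 31678.5 ≈ 80381 km.

80381 km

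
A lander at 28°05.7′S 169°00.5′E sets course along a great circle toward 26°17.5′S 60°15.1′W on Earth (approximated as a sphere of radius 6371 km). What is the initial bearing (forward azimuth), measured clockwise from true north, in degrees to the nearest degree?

134°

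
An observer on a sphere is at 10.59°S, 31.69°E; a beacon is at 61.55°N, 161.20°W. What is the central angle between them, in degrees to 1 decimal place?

128.2°

Let φ₁ = -0.1848 rad, φ₂ = 1.0743 rad, and Δλ = 2.9166 rad.
cos c = sin φ₁ sin φ₂ + cos φ₁ cos φ₂ cos Δλ = (-0.1838)(0.8792) + (0.9830)(0.4764)(-0.9748) = -0.61806,
so c = arccos(-0.61806) = 2.23707 rad.
So the angular separation is 128.2°.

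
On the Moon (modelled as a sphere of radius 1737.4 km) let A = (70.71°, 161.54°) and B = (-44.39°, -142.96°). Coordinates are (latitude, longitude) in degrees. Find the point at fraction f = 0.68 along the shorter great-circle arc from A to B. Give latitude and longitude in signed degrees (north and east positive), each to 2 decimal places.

-6.79°, -154.66°

The central angle between A and B is δ = 2.1253 rad.
With f = 0.68, the slerp weights are sin((1−f)δ)/sin δ = 0.7397 and sin(fδ)/sin δ = 1.1670.
Weighted sum of the unit vectors: (0.7397)·(-0.3134,0.1046,0.9439) + (1.1670)·(-0.5704,-0.4305,-0.6995) = (-0.8975, -0.4250, -0.1182).
Converting back: φ = atan2(z, √(x²+y²)) = -6.79°, λ = atan2(y, x) = -154.66°.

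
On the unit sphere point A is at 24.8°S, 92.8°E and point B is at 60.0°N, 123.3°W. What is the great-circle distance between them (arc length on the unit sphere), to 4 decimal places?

2.3891

Let φ₁ = -0.4328 rad, φ₂ = 1.0472 rad, and Δλ = 2.5115 rad.
cos c = sin φ₁ sin φ₂ + cos φ₁ cos φ₂ cos Δλ = (-0.4195)(0.8660) + (0.9078)(0.5000)(-0.8080) = -0.72999,
so c = arccos(-0.72999) = 2.38911 rad.
On the unit sphere the arc length equals the central angle: 2.3891.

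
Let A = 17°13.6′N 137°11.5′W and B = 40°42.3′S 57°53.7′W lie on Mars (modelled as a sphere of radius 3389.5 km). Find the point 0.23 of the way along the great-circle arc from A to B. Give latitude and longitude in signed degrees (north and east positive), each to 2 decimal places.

2.45°, -121.32°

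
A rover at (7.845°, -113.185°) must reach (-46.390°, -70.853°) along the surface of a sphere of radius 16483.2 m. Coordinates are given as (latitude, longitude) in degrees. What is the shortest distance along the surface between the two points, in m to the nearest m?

With latitudes φ₁ = 7.845°, φ₂ = -46.390° and longitude difference Δλ = 42.332°:
cos c = sin φ₁ sin φ₂ + cos φ₁ cos φ₂ cos Δλ = (0.1365)(-0.7241) + (0.9906)(0.6897)(0.7393) = 0.40630,
so c = arccos(0.40630) = 1.15240 rad.
Distance = R·c = 16483.2 × 1.1524 ≈ 18995 m.

18995 m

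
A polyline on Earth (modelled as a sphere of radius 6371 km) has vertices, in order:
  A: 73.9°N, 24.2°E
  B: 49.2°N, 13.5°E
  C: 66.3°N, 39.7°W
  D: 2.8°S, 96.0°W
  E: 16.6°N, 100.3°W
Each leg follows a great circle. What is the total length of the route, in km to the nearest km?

17399 km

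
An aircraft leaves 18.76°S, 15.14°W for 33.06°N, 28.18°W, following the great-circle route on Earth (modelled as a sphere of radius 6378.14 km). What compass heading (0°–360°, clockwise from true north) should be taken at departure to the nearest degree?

Δλ = -13.040° = -0.2276 rad.
y = sin Δλ · cos φ₂ = (-0.2256)(0.8381) = -0.1891
x = cos φ₁ sin φ₂ − sin φ₁ cos φ₂ cos Δλ = (0.9469)(0.5455) − (-0.3216)(0.8381)(0.9742) = 0.7791
θ = atan2(y, x) = -13.64°; adding 360° gives 346°.

346°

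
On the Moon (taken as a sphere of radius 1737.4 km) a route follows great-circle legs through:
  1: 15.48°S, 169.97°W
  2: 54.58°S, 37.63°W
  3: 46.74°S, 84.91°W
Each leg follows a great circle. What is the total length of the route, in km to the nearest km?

Leg 1→2: central angle 1.7302 rad, distance 3006.0 km.
Leg 2→3: central angle 0.5298 rad, distance 920.4 km.
Total: 3006.0 + 920.4 ≈ 3926 km.

3926 km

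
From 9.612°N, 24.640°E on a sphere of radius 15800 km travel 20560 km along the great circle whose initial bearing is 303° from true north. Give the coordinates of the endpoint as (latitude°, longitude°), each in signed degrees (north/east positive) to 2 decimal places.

34.20°, -53.15°

Angular distance δ = d/R = 20560/15800 = 1.30127 rad; initial bearing θ = 5.2883 rad.
sin φ₂ = sin φ₁ cos δ + cos φ₁ sin δ cos θ = (0.1670)(0.2663) + (0.9860)(0.9639)(0.5446) = 0.5621, so φ₂ = 34.20°.
Δλ = atan2(sin θ sin δ cos φ₁, cos δ − sin φ₁ sin φ₂) = atan2(-0.7970, 0.1724) = -77.793°.
λ₂ = 24.640° − 77.793° = -53.15°.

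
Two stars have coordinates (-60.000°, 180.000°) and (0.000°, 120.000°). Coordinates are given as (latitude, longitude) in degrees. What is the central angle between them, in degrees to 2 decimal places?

75.52°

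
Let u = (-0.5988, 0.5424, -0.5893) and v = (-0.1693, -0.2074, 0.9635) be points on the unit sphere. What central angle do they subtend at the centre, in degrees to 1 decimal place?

125.4°

u·v = -0.5789; |u| = 1.0000, |v| = 1.0000.
cos θ = (u·v)/(|u||v|) = -0.5789, so θ = 125.4°.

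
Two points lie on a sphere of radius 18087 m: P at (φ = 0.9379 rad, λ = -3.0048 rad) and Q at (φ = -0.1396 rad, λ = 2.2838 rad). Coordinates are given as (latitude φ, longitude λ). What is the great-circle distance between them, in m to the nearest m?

In radians: φ₁ = 0.9379, φ₂ = -0.1396, Δλ = -56.986° = -0.9946 rad.
Haversine: a = sin²(Δφ/2) + cos φ₁ cos φ₂ sin²(Δλ/2) = 0.2632 + (0.5915)(0.9903)(0.2276) = 0.39653.
Central angle c = 2·arcsin(√a) = 1.36235 rad.
Distance = R·c = 18087 × 1.3624 ≈ 24641 m.

24641 m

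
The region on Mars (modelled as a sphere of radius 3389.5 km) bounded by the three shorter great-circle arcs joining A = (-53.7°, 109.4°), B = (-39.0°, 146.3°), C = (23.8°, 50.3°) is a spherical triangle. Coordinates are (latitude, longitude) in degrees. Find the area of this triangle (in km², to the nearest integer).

5829797 km²

Side lengths (central angles): a = 1.9053, b = 1.6179, c = 0.5051 rad; semiperimeter s = 2.0141.
By l'Huilier's theorem, tan(E/4) = √[tan(s/2) tan((s−a)/2) tan((s−b)/2) tan((s−c)/2)], giving spherical excess E = 0.5074 rad.
Area = E·R² = 0.5074 × (3389.5)² ≈ 5829797 km².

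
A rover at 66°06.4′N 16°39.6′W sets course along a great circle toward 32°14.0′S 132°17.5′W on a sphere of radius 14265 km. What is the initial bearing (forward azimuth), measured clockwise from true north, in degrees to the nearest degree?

279°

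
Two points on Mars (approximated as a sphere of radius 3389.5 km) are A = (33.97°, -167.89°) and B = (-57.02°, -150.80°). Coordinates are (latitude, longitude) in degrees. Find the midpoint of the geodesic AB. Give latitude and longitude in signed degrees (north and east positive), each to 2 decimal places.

Central angle δ = 1.6080 rad. Interpolating on the sphere with fraction f = 0.5:
P = [sin((1−f)δ)·A + sin(fδ)·B] / sin δ = 0.7206·A + 0.7206·B in Cartesian coordinates,
giving P = (-0.9268, -0.3168, -0.2019), i.e. latitude -11.65°, longitude -161.13°.

-11.65°, -161.13°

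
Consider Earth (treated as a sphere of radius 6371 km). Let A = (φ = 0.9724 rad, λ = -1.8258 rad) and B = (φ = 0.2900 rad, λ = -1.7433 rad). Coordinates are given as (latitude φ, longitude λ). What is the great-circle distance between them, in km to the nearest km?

Let φ₁ = 0.9724 rad, φ₂ = 0.2900 rad, and Δλ = 0.0825 rad.
cos c = sin φ₁ sin φ₂ + cos φ₁ cos φ₂ cos Δλ = (0.8262)(0.2860) + (0.5633)(0.9582)(0.9966) = 0.77423,
so c = arccos(0.77423) = 0.68531 rad.
Distance = R·c = 6371 × 0.6853 ≈ 4366 km.

4366 km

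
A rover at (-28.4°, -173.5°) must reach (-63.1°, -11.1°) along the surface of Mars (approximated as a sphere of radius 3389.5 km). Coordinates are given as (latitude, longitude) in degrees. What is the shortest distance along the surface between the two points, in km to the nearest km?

5172 km

In radians: φ₁ = -0.4957, φ₂ = -1.1013, Δλ = 162.400° = 2.8344 rad.
cos c = sin φ₁ sin φ₂ + cos φ₁ cos φ₂ cos Δλ = (-0.4756)(-0.8918) + (0.8796)(0.4524)(-0.9532) = 0.04481,
so c = arccos(0.04481) = 1.52598 rad.
Distance = R·c = 3389.5 × 1.5260 ≈ 5172 km.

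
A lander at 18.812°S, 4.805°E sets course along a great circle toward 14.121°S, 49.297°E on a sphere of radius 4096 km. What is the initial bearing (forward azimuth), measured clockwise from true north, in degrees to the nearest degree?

91°

With φ₁ = -0.3283, φ₂ = -0.2465, Δλ = 0.7765 rad, the forward-azimuth formula gives
θ = atan2( sin Δλ cos φ₂ , cos φ₁ sin φ₂ − sin φ₁ cos φ₂ cos Δλ ) = atan2(0.6796, -0.0079) = 90.66°.
So the initial bearing is 91°.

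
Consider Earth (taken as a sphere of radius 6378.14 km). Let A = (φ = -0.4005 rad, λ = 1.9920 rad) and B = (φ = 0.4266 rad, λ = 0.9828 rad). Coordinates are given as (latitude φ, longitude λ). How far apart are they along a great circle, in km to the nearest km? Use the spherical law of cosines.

8175 km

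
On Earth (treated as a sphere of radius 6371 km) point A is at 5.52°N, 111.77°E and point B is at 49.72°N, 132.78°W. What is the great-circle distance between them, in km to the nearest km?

11311 km

With latitudes φ₁ = 5.520°, φ₂ = 49.720° and longitude difference Δλ = 115.450°:
cos c = sin φ₁ sin φ₂ + cos φ₁ cos φ₂ cos Δλ = (0.0962)(0.7629) + (0.9954)(0.6465)(-0.4297) = -0.20315,
so c = arccos(-0.20315) = 1.77537 rad.
Distance = R·c = 6371 × 1.7754 ≈ 11311 km.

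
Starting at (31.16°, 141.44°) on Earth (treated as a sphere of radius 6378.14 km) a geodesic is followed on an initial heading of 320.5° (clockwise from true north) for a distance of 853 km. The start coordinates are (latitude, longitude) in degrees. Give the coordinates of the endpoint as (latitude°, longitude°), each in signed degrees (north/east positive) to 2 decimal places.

Angular distance δ = d/R = 853/6378.14 = 0.13374 rad; initial bearing θ = 5.5938 rad.
sin φ₂ = sin φ₁ cos δ + cos φ₁ sin δ cos θ = (0.5174)(0.9911) + (0.8557)(0.1333)(0.7716) = 0.6009, so φ₂ = 36.93°.
Δλ = atan2(sin θ sin δ cos φ₁, cos δ − sin φ₁ sin φ₂) = atan2(-0.0726, 0.6802) = -6.091°.
λ₂ = 141.440° − 6.091° = 135.35°.

36.93°, 135.35°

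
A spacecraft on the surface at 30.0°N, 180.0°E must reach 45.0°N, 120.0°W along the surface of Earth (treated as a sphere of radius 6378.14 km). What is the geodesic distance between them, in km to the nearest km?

5423 km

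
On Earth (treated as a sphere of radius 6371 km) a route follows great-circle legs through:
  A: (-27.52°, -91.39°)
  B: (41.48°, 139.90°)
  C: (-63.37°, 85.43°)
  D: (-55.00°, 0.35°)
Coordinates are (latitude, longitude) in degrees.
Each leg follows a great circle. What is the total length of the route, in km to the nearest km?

Leg A→B: central angle 2.3768 rad, distance 15142.9 km.
Leg B→C: central angle 1.9790 rad, distance 12608.1 km.
Leg C→D: central angle 0.7162 rad, distance 4562.9 km.
Total: 15142.9 + 12608.1 + 4562.9 ≈ 32314 km.

32314 km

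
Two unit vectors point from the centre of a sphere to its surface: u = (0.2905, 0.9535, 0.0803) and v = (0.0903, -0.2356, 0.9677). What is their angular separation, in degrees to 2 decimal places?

u·v = -0.1207; |u| = 1.0000, |v| = 1.0001.
cos θ = (u·v)/(|u||v|) = -0.1207, so θ = 96.93°.

96.93°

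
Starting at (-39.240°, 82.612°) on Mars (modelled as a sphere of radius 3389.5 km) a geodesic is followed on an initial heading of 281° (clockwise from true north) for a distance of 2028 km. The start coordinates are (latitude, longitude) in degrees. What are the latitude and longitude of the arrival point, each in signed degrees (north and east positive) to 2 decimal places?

-26.07°, 44.62°

Angular distance δ = d/R = 2028/3389.5 = 0.59832 rad; initial bearing θ = 4.9044 rad.
sin φ₂ = sin φ₁ cos δ + cos φ₁ sin δ cos θ = (-0.6326)(0.8263) + (0.7745)(0.5633)(0.1908) = -0.4394, so φ₂ = -26.07°.
Δλ = atan2(sin θ sin δ cos φ₁, cos δ − sin φ₁ sin φ₂) = atan2(-0.4282, 0.5483) = -37.990°.
λ₂ = 82.612° − 37.990° = 44.62°.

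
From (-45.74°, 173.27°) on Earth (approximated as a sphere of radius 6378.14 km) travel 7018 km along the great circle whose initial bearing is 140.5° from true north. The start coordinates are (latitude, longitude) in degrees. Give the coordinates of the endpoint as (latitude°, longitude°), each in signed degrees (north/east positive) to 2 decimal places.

Angular distance δ = d/R = 7018/6378.14 = 1.10032 rad; initial bearing θ = 2.4522 rad.
sin φ₂ = sin φ₁ cos δ + cos φ₁ sin δ cos θ = (-0.7162)(0.4533) + (0.6979)(0.8914)(-0.7716) = -0.8047, so φ₂ = -53.58°.
Δλ = atan2(sin θ sin δ cos φ₁, cos δ − sin φ₁ sin φ₂) = atan2(0.3957, -0.1230) = 107.265°.
λ₂ = 173.270° + 107.265° = 280.53° → -79.47° after wrapping to (−180°, 180°].

-53.58°, -79.47°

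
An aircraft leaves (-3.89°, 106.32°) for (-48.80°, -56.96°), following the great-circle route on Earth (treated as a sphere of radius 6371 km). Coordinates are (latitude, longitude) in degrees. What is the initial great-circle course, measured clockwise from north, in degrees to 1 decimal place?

193.4°

Δλ = -163.280° = -2.8498 rad.
y = sin Δλ · cos φ₂ = (-0.2877)(0.6587) = -0.1895
x = cos φ₁ sin φ₂ − sin φ₁ cos φ₂ cos Δλ = (0.9977)(-0.7524) − (-0.0678)(0.6587)(-0.9577) = -0.7935
θ = atan2(y, x) = -166.57°; adding 360° gives 193.4°.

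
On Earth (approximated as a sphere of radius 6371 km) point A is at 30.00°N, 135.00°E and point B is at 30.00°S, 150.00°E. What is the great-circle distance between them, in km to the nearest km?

Let φ₁ = 0.5236 rad, φ₂ = -0.5236 rad, and Δλ = 0.2618 rad.
cos c = sin φ₁ sin φ₂ + cos φ₁ cos φ₂ cos Δλ = (0.5000)(-0.5000) + (0.8660)(0.8660)(0.9659) = 0.47444,
so c = arccos(0.47444) = 1.07646 rad.
Distance = R·c = 6371 × 1.0765 ≈ 6858 km.

6858 km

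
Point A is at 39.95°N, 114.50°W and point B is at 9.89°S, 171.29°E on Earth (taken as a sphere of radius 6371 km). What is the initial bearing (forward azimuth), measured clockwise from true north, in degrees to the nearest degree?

252°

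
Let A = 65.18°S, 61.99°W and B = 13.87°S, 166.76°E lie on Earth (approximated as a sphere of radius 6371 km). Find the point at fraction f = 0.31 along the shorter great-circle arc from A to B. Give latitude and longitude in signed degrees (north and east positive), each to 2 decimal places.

The central angle between A and B is δ = 1.6219 rad.
With f = 0.31, the slerp weights are sin((1−f)δ)/sin δ = 0.9009 and sin(fδ)/sin δ = 0.4825.
Weighted sum of the unit vectors: (0.9009)·(0.1971,-0.3706,-0.9076) + (0.4825)·(-0.9450,0.2224,-0.2397) = (-0.2784, -0.2266, -0.9334).
Converting back: φ = atan2(z, √(x²+y²)) = -68.96°, λ = atan2(y, x) = -140.86°.

-68.96°, -140.86°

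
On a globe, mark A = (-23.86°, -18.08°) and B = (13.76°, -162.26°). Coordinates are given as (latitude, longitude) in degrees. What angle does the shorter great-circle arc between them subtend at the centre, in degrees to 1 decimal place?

In radians: φ₁ = -0.4164, φ₂ = 0.2402, Δλ = -144.180° = -2.5164 rad.
cos c = sin φ₁ sin φ₂ + cos φ₁ cos φ₂ cos Δλ = (-0.4045)(0.2379) + (0.9145)(0.9713)(-0.8109) = -0.81649,
so c = arccos(-0.81649) = 2.52610 rad.
So the angular separation is 144.7°.

144.7°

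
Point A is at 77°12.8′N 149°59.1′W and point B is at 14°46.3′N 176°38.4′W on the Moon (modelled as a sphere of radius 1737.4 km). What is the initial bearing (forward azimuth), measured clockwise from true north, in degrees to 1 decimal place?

208.9°

Δλ = -26.655° = -0.4652 rad.
y = sin Δλ · cos φ₂ = (-0.4486)(0.9669) = -0.4338
x = cos φ₁ sin φ₂ − sin φ₁ cos φ₂ cos Δλ = (0.2213)(0.2550) − (0.9752)(0.9669)(0.8937) = -0.7863
θ = atan2(y, x) = -151.12°; adding 360° gives 208.9°.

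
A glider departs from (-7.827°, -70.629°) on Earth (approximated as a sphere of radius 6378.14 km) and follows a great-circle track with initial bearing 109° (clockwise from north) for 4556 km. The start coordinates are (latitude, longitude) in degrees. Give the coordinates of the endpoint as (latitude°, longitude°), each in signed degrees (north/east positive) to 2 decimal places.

Angular distance δ = d/R = 4556/6378.14 = 0.71431 rad; initial bearing θ = 1.9024 rad.
sin φ₂ = sin φ₁ cos δ + cos φ₁ sin δ cos θ = (-0.1362)(0.7555) + (0.9907)(0.6551)(-0.3256) = -0.3142, so φ₂ = -18.31°.
Δλ = atan2(sin θ sin δ cos φ₁, cos δ − sin φ₁ sin φ₂) = atan2(0.6136, 0.7128) = 40.726°.
λ₂ = -70.629° + 40.726° = -29.90°.

-18.31°, -29.90°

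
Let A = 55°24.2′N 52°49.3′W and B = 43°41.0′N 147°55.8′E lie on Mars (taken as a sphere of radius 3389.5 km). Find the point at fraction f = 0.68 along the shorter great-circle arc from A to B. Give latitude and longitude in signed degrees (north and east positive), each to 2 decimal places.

The central angle between A and B is δ = 1.3852 rad.
With f = 0.68, the slerp weights are sin((1−f)δ)/sin δ = 0.4364 and sin(fδ)/sin δ = 0.8228.
Weighted sum of the unit vectors: (0.4364)·(0.3431,-0.4524,0.8232) + (0.8228)·(-0.6128,0.3840,0.6907) = (-0.3545, 0.1185, 0.9275).
Converting back: φ = atan2(z, √(x²+y²)) = 68.05°, λ = atan2(y, x) = 161.51°.

68.05°, 161.51°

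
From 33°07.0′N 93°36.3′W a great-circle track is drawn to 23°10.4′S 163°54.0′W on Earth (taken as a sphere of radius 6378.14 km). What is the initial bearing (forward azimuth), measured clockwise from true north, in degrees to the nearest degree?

240°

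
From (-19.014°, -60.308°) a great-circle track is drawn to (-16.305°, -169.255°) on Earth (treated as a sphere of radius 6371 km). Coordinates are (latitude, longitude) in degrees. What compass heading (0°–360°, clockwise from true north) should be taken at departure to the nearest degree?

With φ₁ = -0.3319, φ₂ = -0.2846, Δλ = -1.9015 rad, the forward-azimuth formula gives
θ = atan2( sin Δλ cos φ₂ , cos φ₁ sin φ₂ − sin φ₁ cos φ₂ cos Δλ ) = atan2(-0.9078, -0.3670) = -112.01°.
Adding 360° brings this into [0°, 360°): 248°.

248°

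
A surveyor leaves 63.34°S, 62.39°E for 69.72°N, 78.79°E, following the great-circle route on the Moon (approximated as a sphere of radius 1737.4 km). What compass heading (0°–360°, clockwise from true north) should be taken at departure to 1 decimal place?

With φ₁ = -1.1055, φ₂ = 1.2168, Δλ = 0.2862 rad, the forward-azimuth formula gives
θ = atan2( sin Δλ cos φ₂ , cos φ₁ sin φ₂ − sin φ₁ cos φ₂ cos Δλ ) = atan2(0.0979, 0.7180) = 7.76°.
So the initial bearing is 7.8°.

7.8°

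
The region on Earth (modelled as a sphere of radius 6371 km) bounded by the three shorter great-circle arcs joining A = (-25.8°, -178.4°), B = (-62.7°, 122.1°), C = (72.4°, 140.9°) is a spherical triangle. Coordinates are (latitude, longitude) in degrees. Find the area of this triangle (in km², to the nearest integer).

Side lengths (central angles): a = 2.3685, b = 1.7808, c = 0.9319 rad; semiperimeter s = 2.5406.
By l'Huilier's theorem, tan(E/4) = √[tan(s/2) tan((s−a)/2) tan((s−b)/2) tan((s−c)/2)], giving spherical excess E = 1.3101 rad.
Area = E·R² = 1.3101 × (6371)² ≈ 53177371 km².

53177371 km²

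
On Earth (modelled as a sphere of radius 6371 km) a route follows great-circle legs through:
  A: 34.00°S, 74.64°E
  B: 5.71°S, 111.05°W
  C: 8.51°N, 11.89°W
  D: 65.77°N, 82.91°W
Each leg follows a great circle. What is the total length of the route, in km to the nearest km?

34950 km

Leg A→B: central angle 2.4422 rad, distance 15559.2 km.
Leg B→C: central angle 1.7430 rad, distance 11104.8 km.
Leg C→D: central angle 1.3006 rad, distance 8285.9 km.
Total: 15559.2 + 11104.8 + 8285.9 ≈ 34950 km.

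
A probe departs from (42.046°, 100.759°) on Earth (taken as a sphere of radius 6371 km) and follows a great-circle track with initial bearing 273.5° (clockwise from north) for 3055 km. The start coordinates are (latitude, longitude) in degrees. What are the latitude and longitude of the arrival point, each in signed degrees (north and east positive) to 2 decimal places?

37.96°, 65.02°

Angular distance δ = d/R = 3055/6371 = 0.47952 rad; initial bearing θ = 4.7735 rad.
sin φ₂ = sin φ₁ cos δ + cos φ₁ sin δ cos θ = (0.6697)(0.8872) + (0.7426)(0.4614)(0.0610) = 0.6151, so φ₂ = 37.96°.
Δλ = atan2(sin θ sin δ cos φ₁, cos δ − sin φ₁ sin φ₂) = atan2(-0.3420, 0.4753) = -35.736°.
λ₂ = 100.759° − 35.736° = 65.02°.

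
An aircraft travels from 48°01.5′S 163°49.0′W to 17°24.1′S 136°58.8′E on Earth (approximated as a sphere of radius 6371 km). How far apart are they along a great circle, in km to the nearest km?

6304 km

With latitudes φ₁ = -48.025°, φ₂ = -17.402° and longitude difference Δλ = -59.203°:
cos c = sin φ₁ sin φ₂ + cos φ₁ cos φ₂ cos Δλ = (-0.7434)(-0.2991) + (0.6688)(0.9542)(0.5120) = 0.54909,
so c = arccos(0.54909) = 0.98952 rad.
Distance = R·c = 6371 × 0.9895 ≈ 6304 km.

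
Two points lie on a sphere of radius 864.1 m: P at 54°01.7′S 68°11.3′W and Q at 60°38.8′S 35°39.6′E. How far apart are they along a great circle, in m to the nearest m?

With latitudes φ₁ = -54.028°, φ₂ = -60.647° and longitude difference Δλ = 103.848°:
Haversine: a = sin²(Δφ/2) + cos φ₁ cos φ₂ sin²(Δλ/2) = 0.0033 + (0.5874)(0.4902)(0.6197) = 0.18176.
Central angle c = 2·arcsin(√a) = 0.88086 rad.
Distance = R·c = 864.1 × 0.8809 ≈ 761 m.

761 m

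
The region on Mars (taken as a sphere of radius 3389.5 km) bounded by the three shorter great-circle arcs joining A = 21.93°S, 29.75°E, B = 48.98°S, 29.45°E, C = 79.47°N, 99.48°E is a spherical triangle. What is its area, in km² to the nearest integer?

Side lengths (central angles): a = 2.3473, b = 1.8844, c = 0.4721 rad; semiperimeter s = 2.3519.
By l'Huilier's theorem, tan(E/4) = √[tan(s/2) tan((s−a)/2) tan((s−b)/2) tan((s−c)/2)], giving spherical excess E = 0.1692 rad.
Area = E·R² = 0.1692 × (3389.5)² ≈ 1944087 km².

1944087 km²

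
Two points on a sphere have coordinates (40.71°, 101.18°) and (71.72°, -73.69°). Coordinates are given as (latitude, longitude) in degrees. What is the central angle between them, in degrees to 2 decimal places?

Let φ₁ = 0.7105 rad, φ₂ = 1.2518 rad, and Δλ = -3.0521 rad.
Haversine: a = sin²(Δφ/2) + cos φ₁ cos φ₂ sin²(Δλ/2) = 0.0715 + (0.7580)(0.3137)(0.9980) = 0.30875.
Central angle c = 2·arcsin(√a) = 1.17829 rad.
So the angular separation is 67.51°.

67.51°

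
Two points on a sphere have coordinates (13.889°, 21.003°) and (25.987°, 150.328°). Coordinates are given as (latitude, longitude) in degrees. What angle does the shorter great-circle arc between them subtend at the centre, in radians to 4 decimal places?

2.0351 rad

With latitudes φ₁ = 13.889°, φ₂ = 25.987° and longitude difference Δλ = 129.325°:
Haversine: a = sin²(Δφ/2) + cos φ₁ cos φ₂ sin²(Δλ/2) = 0.0111 + (0.9708)(0.8989)(0.8169) = 0.72391.
Central angle c = 2·arcsin(√a) = 2.03511 rad.
So the angular separation is 2.0351 rad.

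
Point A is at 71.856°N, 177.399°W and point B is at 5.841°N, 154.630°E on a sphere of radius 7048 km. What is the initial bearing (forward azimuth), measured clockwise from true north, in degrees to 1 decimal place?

With φ₁ = 1.2541, φ₂ = 0.1019, Δλ = -0.4882 rad, the forward-azimuth formula gives
θ = atan2( sin Δλ cos φ₂ , cos φ₁ sin φ₂ − sin φ₁ cos φ₂ cos Δλ ) = atan2(-0.4666, -0.8032) = -149.85°.
Adding 360° brings this into [0°, 360°): 210.2°.

210.2°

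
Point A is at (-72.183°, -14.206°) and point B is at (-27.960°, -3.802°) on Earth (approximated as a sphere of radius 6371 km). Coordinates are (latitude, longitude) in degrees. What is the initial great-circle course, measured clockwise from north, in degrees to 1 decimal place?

13.1°

Δλ = 10.404° = 0.1816 rad.
y = sin Δλ · cos φ₂ = (0.1806)(0.8833) = 0.1595
x = cos φ₁ sin φ₂ − sin φ₁ cos φ₂ cos Δλ = (0.3060)(-0.4689) − (-0.9520)(0.8833)(0.9836) = 0.6836
θ = atan2(y, x) = 13.13°, so the bearing is 13.1°.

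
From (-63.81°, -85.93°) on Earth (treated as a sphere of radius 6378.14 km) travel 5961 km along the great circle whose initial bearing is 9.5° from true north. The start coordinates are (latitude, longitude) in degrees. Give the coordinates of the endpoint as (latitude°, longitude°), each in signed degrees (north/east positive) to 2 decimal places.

Angular distance δ = d/R = 5961/6378.14 = 0.93460 rad; initial bearing θ = 0.1658 rad.
sin φ₂ = sin φ₁ cos δ + cos φ₁ sin δ cos θ = (-0.8973)(0.5941) + (0.4413)(0.8044)(0.9863) = -0.1830, so φ₂ = -10.55°.
Δλ = atan2(sin θ sin δ cos φ₁, cos δ − sin φ₁ sin φ₂) = atan2(0.0586, 0.4299) = 7.761°.
λ₂ = -85.930° + 7.761° = -78.17°.

-10.55°, -78.17°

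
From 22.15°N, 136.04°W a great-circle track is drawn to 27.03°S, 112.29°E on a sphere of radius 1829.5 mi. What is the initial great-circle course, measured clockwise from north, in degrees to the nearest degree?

250°

Δλ = -111.670° = -1.9490 rad.
y = sin Δλ · cos φ₂ = (-0.9293)(0.8908) = -0.8278
x = cos φ₁ sin φ₂ − sin φ₁ cos φ₂ cos Δλ = (0.9262)(-0.4545) − (0.3770)(0.8908)(-0.3693) = -0.2969
θ = atan2(y, x) = -109.73°; adding 360° gives 250°.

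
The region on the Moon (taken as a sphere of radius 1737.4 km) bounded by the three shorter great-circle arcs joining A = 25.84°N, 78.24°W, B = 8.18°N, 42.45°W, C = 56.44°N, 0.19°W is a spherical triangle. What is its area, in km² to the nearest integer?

1129625 km²

Side lengths (central angles): a = 1.0198, b = 1.0858, c = 0.6687 rad; semiperimeter s = 1.3871.
By l'Huilier's theorem, tan(E/4) = √[tan(s/2) tan((s−a)/2) tan((s−b)/2) tan((s−c)/2)], giving spherical excess E = 0.3742 rad.
Area = E·R² = 0.3742 × (1737.4)² ≈ 1129625 km².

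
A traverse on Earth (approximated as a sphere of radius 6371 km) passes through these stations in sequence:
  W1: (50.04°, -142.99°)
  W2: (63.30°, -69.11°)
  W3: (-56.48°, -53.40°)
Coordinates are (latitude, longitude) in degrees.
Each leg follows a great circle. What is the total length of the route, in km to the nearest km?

Leg W1→W2: central angle 0.6999 rad, distance 4459.3 km.
Leg W2→W3: central angle 2.1013 rad, distance 13387.2 km.
Total: 4459.3 + 13387.2 ≈ 17846 km.

17846 km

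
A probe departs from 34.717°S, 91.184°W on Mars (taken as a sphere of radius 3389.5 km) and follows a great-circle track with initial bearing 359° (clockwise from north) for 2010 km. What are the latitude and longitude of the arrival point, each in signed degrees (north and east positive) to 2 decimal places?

Angular distance δ = d/R = 2010/3389.5 = 0.59301 rad; initial bearing θ = 6.2657 rad.
sin φ₂ = sin φ₁ cos δ + cos φ₁ sin δ cos θ = (-0.5695)(0.8293) + (0.8220)(0.5589)(0.9998) = -0.0130, so φ₂ = -0.74°.
Δλ = atan2(sin θ sin δ cos φ₁, cos δ − sin φ₁ sin φ₂) = atan2(-0.0080, 0.8219) = -0.559°.
λ₂ = -91.184° − 0.559° = -91.74°.

-0.74°, -91.74°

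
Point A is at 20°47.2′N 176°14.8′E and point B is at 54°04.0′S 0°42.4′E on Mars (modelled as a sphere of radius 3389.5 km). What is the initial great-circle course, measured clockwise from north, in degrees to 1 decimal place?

Δλ = -175.540° = -3.0638 rad.
y = sin Δλ · cos φ₂ = (-0.0778)(0.5868) = -0.0456
x = cos φ₁ sin φ₂ − sin φ₁ cos φ₂ cos Δλ = (0.9349)(-0.8097) − (0.3549)(0.5868)(-0.9970) = -0.5494
θ = atan2(y, x) = -175.25°; adding 360° gives 184.7°.

184.7°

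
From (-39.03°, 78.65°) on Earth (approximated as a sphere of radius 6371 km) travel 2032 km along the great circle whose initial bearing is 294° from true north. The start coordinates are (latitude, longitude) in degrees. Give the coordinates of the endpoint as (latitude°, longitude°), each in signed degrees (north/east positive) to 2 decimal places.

-29.93°, 59.35°

Angular distance δ = d/R = 2032/6371 = 0.31895 rad; initial bearing θ = 5.1313 rad.
sin φ₂ = sin φ₁ cos δ + cos φ₁ sin δ cos θ = (-0.6297)(0.9496) + (0.7768)(0.3136)(0.4067) = -0.4989, so φ₂ = -29.93°.
Δλ = atan2(sin θ sin δ cos φ₁, cos δ − sin φ₁ sin φ₂) = atan2(-0.2225, 0.6354) = -19.301°.
λ₂ = 78.650° − 19.301° = 59.35°.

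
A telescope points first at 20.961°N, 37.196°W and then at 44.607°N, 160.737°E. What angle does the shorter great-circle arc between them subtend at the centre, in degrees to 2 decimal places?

With latitudes φ₁ = 20.961°, φ₂ = 44.607° and longitude difference Δλ = -162.067°:
cos c = sin φ₁ sin φ₂ + cos φ₁ cos φ₂ cos Δλ = (0.3577)(0.7022) + (0.9338)(0.7119)(-0.9514) = -0.38131,
so c = arccos(-0.38131) = 1.96201 rad.
So the angular separation is 112.42°.

112.42°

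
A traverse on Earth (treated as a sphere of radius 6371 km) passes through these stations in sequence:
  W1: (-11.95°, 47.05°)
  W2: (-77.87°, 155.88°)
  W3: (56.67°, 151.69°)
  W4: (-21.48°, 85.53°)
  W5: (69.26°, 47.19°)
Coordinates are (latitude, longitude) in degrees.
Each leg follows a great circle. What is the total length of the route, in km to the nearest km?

Leg W1→W2: central angle 1.4343 rad, distance 9137.9 km.
Leg W2→W3: central angle 2.3486 rad, distance 14962.9 km.
Leg W3→W4: central angle 1.6702 rad, distance 10641.2 km.
Leg W4→W5: central angle 1.6549 rad, distance 10543.2 km.
Total: 9137.9 + 14962.9 + 10641.2 + 10543.2 ≈ 45285 km.

45285 km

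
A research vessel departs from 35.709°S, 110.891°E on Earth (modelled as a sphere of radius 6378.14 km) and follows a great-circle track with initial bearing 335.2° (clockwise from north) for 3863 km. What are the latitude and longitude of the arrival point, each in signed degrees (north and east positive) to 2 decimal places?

-3.45°, 97.05°

Angular distance δ = d/R = 3863/6378.14 = 0.60566 rad; initial bearing θ = 5.8503 rad.
sin φ₂ = sin φ₁ cos δ + cos φ₁ sin δ cos θ = (-0.5837)(0.8221) + (0.8120)(0.5693)(0.9078) = -0.0602, so φ₂ = -3.45°.
Δλ = atan2(sin θ sin δ cos φ₁, cos δ − sin φ₁ sin φ₂) = atan2(-0.1939, 0.7870) = -13.841°.
λ₂ = 110.891° − 13.841° = 97.05°.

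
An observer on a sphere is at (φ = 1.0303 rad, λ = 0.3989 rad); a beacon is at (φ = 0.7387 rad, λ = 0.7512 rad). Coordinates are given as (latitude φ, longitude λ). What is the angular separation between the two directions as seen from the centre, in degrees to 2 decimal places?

20.87°

With latitudes φ₁ = 59.032°, φ₂ = 42.324° and longitude difference Δλ = 20.185°:
Haversine: a = sin²(Δφ/2) + cos φ₁ cos φ₂ sin²(Δλ/2) = 0.0211 + (0.5146)(0.7393)(0.0307) = 0.03279.
Central angle c = 2·arcsin(√a) = 0.36417 rad.
So the angular separation is 20.87°.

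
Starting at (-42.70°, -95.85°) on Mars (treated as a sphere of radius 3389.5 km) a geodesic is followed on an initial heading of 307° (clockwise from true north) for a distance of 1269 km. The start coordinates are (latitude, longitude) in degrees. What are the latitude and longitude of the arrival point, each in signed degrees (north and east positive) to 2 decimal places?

-28.00°, -115.17°

Angular distance δ = d/R = 1269/3389.5 = 0.37439 rad; initial bearing θ = 5.3582 rad.
sin φ₂ = sin φ₁ cos δ + cos φ₁ sin δ cos θ = (-0.6782)(0.9307) + (0.7349)(0.3657)(0.6018) = -0.4694, so φ₂ = -28.00°.
Δλ = atan2(sin θ sin δ cos φ₁, cos δ − sin φ₁ sin φ₂) = atan2(-0.2146, 0.6124) = -19.316°.
λ₂ = -95.850° − 19.316° = -115.17°.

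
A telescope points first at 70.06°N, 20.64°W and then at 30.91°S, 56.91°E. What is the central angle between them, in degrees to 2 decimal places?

114.82°

With latitudes φ₁ = 70.060°, φ₂ = -30.910° and longitude difference Δλ = 77.550°:
cos c = sin φ₁ sin φ₂ + cos φ₁ cos φ₂ cos Δλ = (0.9401)(-0.5137) + (0.3410)(0.8580)(0.2156) = -0.41981,
so c = arccos(-0.41981) = 2.00404 rad.
So the angular separation is 114.82°.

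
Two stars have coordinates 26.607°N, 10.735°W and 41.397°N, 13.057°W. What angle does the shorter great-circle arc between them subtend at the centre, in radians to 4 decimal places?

With latitudes φ₁ = 26.607°, φ₂ = 41.397° and longitude difference Δλ = -2.322°:
cos c = sin φ₁ sin φ₂ + cos φ₁ cos φ₂ cos Δλ = (0.4479)(0.6613) + (0.8941)(0.7501)(0.9992) = 0.96632,
so c = arccos(0.96632) = 0.26028 rad.
So the angular separation is 0.2603 rad.

0.2603 rad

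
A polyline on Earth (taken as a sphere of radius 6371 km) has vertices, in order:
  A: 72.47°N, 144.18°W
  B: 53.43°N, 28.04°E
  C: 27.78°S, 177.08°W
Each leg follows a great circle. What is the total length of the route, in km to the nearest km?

Leg A→B: central angle 0.9422 rad, distance 6002.6 km.
Leg B→C: central angle 2.5898 rad, distance 16499.8 km.
Total: 6002.6 + 16499.8 ≈ 22502 km.

22502 km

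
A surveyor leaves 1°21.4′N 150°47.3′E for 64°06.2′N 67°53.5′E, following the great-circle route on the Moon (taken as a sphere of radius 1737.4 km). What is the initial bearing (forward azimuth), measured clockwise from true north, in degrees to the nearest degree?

334°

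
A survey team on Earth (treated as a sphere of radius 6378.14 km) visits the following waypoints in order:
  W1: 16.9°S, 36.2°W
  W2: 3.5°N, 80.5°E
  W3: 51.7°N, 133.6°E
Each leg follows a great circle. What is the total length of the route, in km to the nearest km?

Leg W1→W2: central angle 2.0340 rad, distance 12973.4 km.
Leg W2→W3: central angle 1.1381 rad, distance 7258.8 km.
Total: 12973.4 + 7258.8 ≈ 20232 km.

20232 km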